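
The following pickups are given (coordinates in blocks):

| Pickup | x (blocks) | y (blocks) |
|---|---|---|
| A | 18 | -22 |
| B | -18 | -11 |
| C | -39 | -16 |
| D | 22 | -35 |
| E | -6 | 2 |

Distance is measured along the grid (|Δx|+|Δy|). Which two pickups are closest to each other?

A and D

Pairwise distances:
A–B: 47 blocks
A–C: 63 blocks
A–D: 17 blocks
A–E: 48 blocks
B–C: 26 blocks
B–D: 64 blocks
B–E: 25 blocks
C–D: 80 blocks
C–E: 51 blocks
D–E: 65 blocks
Closest pair: A–D at 17 blocks.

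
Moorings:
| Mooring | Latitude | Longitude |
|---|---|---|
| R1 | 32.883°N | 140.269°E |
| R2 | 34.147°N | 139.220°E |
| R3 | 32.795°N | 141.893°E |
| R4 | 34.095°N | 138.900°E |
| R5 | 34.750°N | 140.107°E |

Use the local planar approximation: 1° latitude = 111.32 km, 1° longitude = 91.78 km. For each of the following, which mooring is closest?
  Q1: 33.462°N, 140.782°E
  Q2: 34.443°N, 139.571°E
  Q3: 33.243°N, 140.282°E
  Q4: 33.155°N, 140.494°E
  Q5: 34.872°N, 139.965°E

Q1→R1; Q2→R2; Q3→R1; Q4→R1; Q5→R5

Q1 at 33.462°N, 140.782°E:
  R1: √((-0.579·111.32)² + (-0.513·91.78)²) = √(4154.35421 + 2216.82207) = 79.820 km
  R2: √((0.685·111.32)² + (-1.562·91.78)²) = √(5814.70302 + 20552.19282) = 162.379 km
  R3: √((-0.667·111.32)² + (1.111·91.78)²) = √(5513.12784 + 10397.38737) = 126.137 km
  R4: √((0.633·111.32)² + (-1.882·91.78)²) = √(4965.39515 + 29835.63908) = 186.550 km
  R5: √((1.288·111.32)² + (-0.675·91.78)²) = √(20557.87028 + 3837.98835) = 156.192 km
  → nearest: R1 (79.820 km)
Q2 at 34.443°N, 139.571°E:
  R1: √((-1.560·111.32)² + (0.698·91.78)²) = √(30157.51774 + 4103.99622) = 185.099 km
  R2: √((-0.296·111.32)² + (-0.351·91.78)²) = √(1085.74995 + 1037.79205) = 46.082 km
  R3: √((-1.648·111.32)² + (2.322·91.78)²) = √(33655.86911 + 45417.21897) = 281.199 km
  R4: √((-0.348·111.32)² + (-0.671·91.78)²) = √(1500.73801 + 3792.63586) = 72.756 km
  R5: √((0.307·111.32)² + (0.536·91.78)²) = √(1167.94703 + 2420.05751) = 59.900 km
  → nearest: R2 (46.082 km)
Q3 at 33.243°N, 140.282°E:
  R1: √((-0.360·111.32)² + (-0.013·91.78)²) = √(1606.02166 + 1.42358) = 40.093 km
  R2: √((0.904·111.32)² + (-1.062·91.78)²) = √(10127.05704 + 9500.47108) = 140.098 km
  R3: √((-0.448·111.32)² + (1.611·91.78)²) = √(2487.15255 + 21861.86396) = 156.042 km
  R4: √((0.852·111.32)² + (-1.382·91.78)²) = √(8995.50574 + 16088.37545) = 158.379 km
  R5: √((1.507·111.32)² + (-0.175·91.78)²) = √(28143.16261 + 257.97178) = 168.526 km
  → nearest: R1 (40.093 km)
Q4 at 33.155°N, 140.494°E:
  R1: √((-0.272·111.32)² + (-0.225·91.78)²) = √(916.82026 + 426.44315) = 36.651 km
  R2: √((0.992·111.32)² + (-1.274·91.78)²) = √(12194.66122 + 13672.09170) = 160.831 km
  R3: √((-0.360·111.32)² + (1.399·91.78)²) = √(1606.02166 + 16486.61650) = 134.509 km
  R4: √((0.940·111.32)² + (-1.594·91.78)²) = √(10949.69702 + 21402.90584) = 179.868 km
  R5: √((1.595·111.32)² + (-0.387·91.78)²) = √(31525.92007 + 1261.58942) = 181.073 km
  → nearest: R1 (36.651 km)
Q5 at 34.872°N, 139.965°E:
  R1: √((-1.989·111.32)² + (0.304·91.78)²) = √(49024.81478 + 778.47250) = 223.167 km
  R2: √((-0.725·111.32)² + (-0.745·91.78)²) = √(6513.61985 + 4675.29105) = 105.778 km
  R3: √((-2.077·111.32)² + (1.928·91.78)²) = √(53458.82247 + 31311.95368) = 291.154 km
  R4: √((-0.777·111.32)² + (-1.065·91.78)²) = √(7481.49574 + 9554.22187) = 130.521 km
  R5: √((-0.122·111.32)² + (0.142·91.78)²) = √(184.44465 + 169.85283) = 18.823 km
  → nearest: R5 (18.823 km)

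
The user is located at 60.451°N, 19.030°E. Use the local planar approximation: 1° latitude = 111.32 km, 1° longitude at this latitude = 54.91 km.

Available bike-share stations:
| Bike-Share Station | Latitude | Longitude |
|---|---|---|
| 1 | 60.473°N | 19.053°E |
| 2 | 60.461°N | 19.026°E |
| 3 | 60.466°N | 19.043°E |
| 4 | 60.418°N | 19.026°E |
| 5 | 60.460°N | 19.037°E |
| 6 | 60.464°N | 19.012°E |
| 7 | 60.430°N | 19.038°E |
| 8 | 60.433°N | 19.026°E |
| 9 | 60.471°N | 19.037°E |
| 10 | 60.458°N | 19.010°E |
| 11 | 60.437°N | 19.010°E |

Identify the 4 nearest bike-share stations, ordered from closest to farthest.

5, 2, 10, 6

Distances from 60.451°N, 19.030°E:
1: 2.756 km
2: 1.135 km
3: 1.816 km
4: 3.680 km
5: 1.073 km
6: 1.752 km
7: 2.379 km
8: 2.016 km
9: 2.259 km
10: 1.347 km
11: 1.907 km
Sorted: 5 (1.073 km) < 2 (1.135 km) < 10 (1.347 km) < 6 (1.752 km) < 3 (1.816 km) < 11 (1.907 km) < …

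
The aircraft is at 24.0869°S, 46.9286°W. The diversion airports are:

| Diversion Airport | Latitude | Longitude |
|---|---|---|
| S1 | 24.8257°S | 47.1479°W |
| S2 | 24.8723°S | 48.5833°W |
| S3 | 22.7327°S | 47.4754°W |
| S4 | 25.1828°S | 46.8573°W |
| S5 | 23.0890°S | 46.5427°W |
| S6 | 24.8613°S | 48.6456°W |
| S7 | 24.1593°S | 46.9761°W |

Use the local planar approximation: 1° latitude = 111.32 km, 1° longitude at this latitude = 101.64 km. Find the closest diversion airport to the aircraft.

S7

Distances from 24.0869°S, 46.9286°W:
S1: √((-0.7388·111.32)² + (-0.2193·101.64)²) = √(6763.946578 + 496.828586) = 85.2102 km
S2: √((-0.7854·111.32)² + (-1.6547·101.64)²) = √(7644.132199 + 28285.759637) = 189.5518 km
S3: √((1.3542·111.32)² + (-0.5468·101.64)²) = √(22725.425016 + 3088.775363) = 160.6680 km
S4: √((-1.0959·111.32)² + (0.0713·101.64)²) = √(14882.923491 + 52.518023) = 122.2106 km
S5: √((0.9979·111.32)² + (0.3859·101.64)²) = √(12340.150051 + 1538.434002) = 117.8074 km
S6: √((-0.7744·111.32)² + (-1.7170·101.64)²) = √(7431.510298 + 30455.792372) = 194.6466 km
S7: √((-0.0724·111.32)² + (-0.0475·101.64)²) = √(64.956636 + 23.308618) = 9.3950 km
Minimum: S7 at 9.3950 km.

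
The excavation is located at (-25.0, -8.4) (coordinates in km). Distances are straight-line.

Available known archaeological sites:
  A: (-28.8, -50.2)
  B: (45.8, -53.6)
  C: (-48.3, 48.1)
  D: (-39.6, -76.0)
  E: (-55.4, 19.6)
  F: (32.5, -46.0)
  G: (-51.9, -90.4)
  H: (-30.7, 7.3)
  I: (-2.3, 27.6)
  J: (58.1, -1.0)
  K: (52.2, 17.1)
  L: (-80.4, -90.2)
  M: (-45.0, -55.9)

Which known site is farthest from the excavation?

Distances from (-25.0, -8.4):
A: 42.0 km
B: 84.0 km
C: 61.1 km
D: 69.2 km
E: 41.3 km
F: 68.7 km
G: 86.3 km
H: 16.7 km
I: 42.6 km
J: 83.4 km
K: 81.3 km
L: 98.8 km
M: 51.5 km
Maximum: L at 98.8 km.

L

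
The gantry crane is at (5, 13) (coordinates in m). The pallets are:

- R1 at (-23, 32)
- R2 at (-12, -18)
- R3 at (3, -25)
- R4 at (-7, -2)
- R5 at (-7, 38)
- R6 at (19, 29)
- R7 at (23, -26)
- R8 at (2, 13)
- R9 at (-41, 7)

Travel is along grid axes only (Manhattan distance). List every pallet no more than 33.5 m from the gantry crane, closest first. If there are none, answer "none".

R8, R4, R6

Distances from (5, 13):
R1: 47 m
R2: 48 m
R3: 40 m
R4: 27 m
R5: 37 m
R6: 30 m
R7: 57 m
R8: 3 m
R9: 52 m
Threshold 33.5 m: R8 (3 m), R4 (27 m), R6 (30 m) are within range.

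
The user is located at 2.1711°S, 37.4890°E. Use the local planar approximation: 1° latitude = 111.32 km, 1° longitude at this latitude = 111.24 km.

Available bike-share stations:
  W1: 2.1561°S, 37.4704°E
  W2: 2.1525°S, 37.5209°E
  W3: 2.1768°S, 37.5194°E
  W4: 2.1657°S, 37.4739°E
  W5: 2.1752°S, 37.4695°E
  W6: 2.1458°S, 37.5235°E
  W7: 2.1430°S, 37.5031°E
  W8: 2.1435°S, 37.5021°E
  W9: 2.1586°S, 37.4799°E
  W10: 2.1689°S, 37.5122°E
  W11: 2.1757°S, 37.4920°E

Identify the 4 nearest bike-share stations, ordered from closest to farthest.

Distances from 2.1711°S, 37.4890°E:
W1: √((0.0150·111.32)² + (-0.0186·111.24)²) = √(2.788232 + 4.281026) = 2.6588 km
W2: √((0.0186·111.32)² + (0.0319·111.24)²) = √(4.287186 + 12.592250) = 4.1085 km
W3: √((-0.0057·111.32)² + (0.0304·111.24)²) = √(0.402621 + 11.435868) = 3.4407 km
W4: √((0.0054·111.32)² + (-0.0151·111.24)²) = √(0.361355 + 2.821473) = 1.7840 km
W5: √((-0.0041·111.32)² + (-0.0195·111.24)²) = √(0.208312 + 4.705342) = 2.2167 km
W6: √((0.0253·111.32)² + (0.0345·111.24)²) = √(7.932086 + 14.728555) = 4.7603 km
W7: √((0.0281·111.32)² + (0.0141·111.24)²) = √(9.784960 + 2.460142) = 3.4993 km
W8: √((0.0276·111.32)² + (0.0131·111.24)²) = √(9.439838 + 2.123560) = 3.4005 km
W9: √((0.0125·111.32)² + (-0.0091·111.24)²) = √(1.936272 + 1.024719) = 1.7208 km
W10: √((0.0022·111.32)² + (0.0232·111.24)²) = √(0.059978 + 6.660363) = 2.5924 km
W11: √((-0.0046·111.32)² + (0.0030·111.24)²) = √(0.262218 + 0.111369) = 0.6112 km
Sorted: W11 (0.6112 km) < W9 (1.7208 km) < W4 (1.7840 km) < W5 (2.2167 km) < W10 (2.5924 km) < W1 (2.6588 km) < …

W11, W9, W4, W5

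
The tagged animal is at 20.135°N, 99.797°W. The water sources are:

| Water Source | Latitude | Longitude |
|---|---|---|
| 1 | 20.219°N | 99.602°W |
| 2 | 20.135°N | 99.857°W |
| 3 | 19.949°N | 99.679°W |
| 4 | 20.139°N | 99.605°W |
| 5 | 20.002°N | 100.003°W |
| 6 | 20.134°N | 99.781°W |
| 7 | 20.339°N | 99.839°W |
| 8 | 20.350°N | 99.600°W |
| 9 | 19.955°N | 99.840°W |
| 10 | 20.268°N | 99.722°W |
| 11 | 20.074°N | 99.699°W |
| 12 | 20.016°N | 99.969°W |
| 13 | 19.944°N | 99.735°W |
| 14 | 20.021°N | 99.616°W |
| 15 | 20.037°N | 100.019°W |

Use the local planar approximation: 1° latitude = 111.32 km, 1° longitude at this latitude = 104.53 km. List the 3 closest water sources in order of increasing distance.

6, 2, 11

Distances from 20.135°N, 99.797°W:
1: 22.426 km
2: 6.272 km
3: 24.101 km
4: 20.075 km
5: 26.132 km
6: 1.676 km
7: 23.130 km
8: 31.573 km
9: 20.536 km
10: 16.753 km
11: 12.290 km
12: 22.332 km
13: 22.228 km
14: 22.782 km
15: 25.642 km
Sorted: 6 (1.676 km) < 2 (6.272 km) < 11 (12.290 km) < 10 (16.753 km) < 4 (20.075 km) < …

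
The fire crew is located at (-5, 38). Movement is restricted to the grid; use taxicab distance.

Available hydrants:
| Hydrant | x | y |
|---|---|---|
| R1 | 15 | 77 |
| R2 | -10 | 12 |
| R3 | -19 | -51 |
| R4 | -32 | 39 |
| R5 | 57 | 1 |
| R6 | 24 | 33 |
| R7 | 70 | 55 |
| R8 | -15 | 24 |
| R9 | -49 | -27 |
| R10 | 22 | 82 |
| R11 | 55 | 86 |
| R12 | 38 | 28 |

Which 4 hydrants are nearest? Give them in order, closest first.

R8, R4, R2, R6

Distances from (-5, 38):
R1: 59
R2: 31
R3: 103
R4: 28
R5: 99
R6: 34
R7: 92
R8: 24
R9: 109
R10: 71
R11: 108
R12: 53
Sorted: R8 (24) < R4 (28) < R2 (31) < R6 (34) < R12 (53) < R1 (59) < …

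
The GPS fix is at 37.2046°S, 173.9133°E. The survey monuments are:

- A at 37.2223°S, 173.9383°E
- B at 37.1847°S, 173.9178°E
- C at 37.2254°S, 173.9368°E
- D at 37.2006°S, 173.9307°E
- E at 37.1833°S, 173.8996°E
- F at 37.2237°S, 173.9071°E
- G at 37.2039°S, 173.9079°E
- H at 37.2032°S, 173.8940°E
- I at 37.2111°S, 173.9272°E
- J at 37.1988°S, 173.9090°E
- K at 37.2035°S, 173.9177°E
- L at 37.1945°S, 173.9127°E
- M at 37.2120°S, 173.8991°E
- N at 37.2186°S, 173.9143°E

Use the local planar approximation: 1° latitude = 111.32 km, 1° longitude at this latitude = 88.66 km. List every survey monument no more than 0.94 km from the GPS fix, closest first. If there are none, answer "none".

K, G, J

Distances from 37.2046°S, 173.9133°E:
A: √((-0.0177·111.32)² + (0.0250·88.66)²) = √(3.882334 + 4.912872) = 2.9657 km
B: √((0.0199·111.32)² + (0.0045·88.66)²) = √(4.907412 + 0.159177) = 2.2509 km
C: √((-0.0208·111.32)² + (0.0235·88.66)²) = √(5.361336 + 4.341014) = 3.1149 km
D: √((0.0040·111.32)² + (0.0174·88.66)²) = √(0.198274 + 2.379874) = 1.6057 km
E: √((0.0213·111.32)² + (-0.0137·88.66)²) = √(5.622191 + 1.475355) = 2.6641 km
F: √((-0.0191·111.32)² + (-0.0062·88.66)²) = √(4.520777 + 0.302161) = 2.1961 km
G: √((0.0007·111.32)² + (-0.0054·88.66)²) = √(0.006072 + 0.229215) = 0.4851 km
H: √((0.0014·111.32)² + (-0.0193·88.66)²) = √(0.024289 + 2.927993) = 1.7182 km
I: √((-0.0065·111.32)² + (0.0139·88.66)²) = √(0.523568 + 1.518746) = 1.4291 km
J: √((0.0058·111.32)² + (-0.0043·88.66)²) = √(0.416872 + 0.145342) = 0.7498 km
K: √((0.0011·111.32)² + (0.0044·88.66)²) = √(0.014994 + 0.152181) = 0.4089 km
L: √((0.0101·111.32)² + (-0.0006·88.66)²) = √(1.264122 + 0.002830) = 1.1256 km
M: √((-0.0074·111.32)² + (-0.0142·88.66)²) = √(0.678594 + 1.585010) = 1.5045 km
N: √((-0.0140·111.32)² + (0.0010·88.66)²) = √(2.428860 + 0.007861) = 1.5610 km
Threshold 0.94 km: K (0.4089 km), G (0.4851 km), J (0.7498 km) are within range.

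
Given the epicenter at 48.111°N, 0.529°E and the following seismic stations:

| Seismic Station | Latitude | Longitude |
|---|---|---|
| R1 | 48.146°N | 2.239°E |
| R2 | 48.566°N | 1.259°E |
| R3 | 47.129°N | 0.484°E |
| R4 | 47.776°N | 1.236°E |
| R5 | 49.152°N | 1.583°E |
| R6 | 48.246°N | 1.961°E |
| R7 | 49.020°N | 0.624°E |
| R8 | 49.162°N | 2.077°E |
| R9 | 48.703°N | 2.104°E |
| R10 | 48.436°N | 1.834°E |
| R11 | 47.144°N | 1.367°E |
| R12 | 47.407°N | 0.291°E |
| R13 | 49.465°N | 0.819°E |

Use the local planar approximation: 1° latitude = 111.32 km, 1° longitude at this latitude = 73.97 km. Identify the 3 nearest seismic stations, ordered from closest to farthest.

Distances from 48.111°N, 0.529°E:
R1: √((0.035·111.32)² + (1.710·73.97)²) = √(15.18037 + 15999.39123) = 126.549 km
R2: √((0.455·111.32)² + (0.730·73.97)²) = √(2565.48328 + 2915.79480) = 74.036 km
R3: √((-0.982·111.32)² + (-0.045·73.97)²) = √(11950.04033 + 11.07991) = 109.367 km
R4: √((-0.335·111.32)² + (0.707·73.97)²) = √(1390.70818 + 2734.95424) = 64.231 km
R5: √((1.041·111.32)² + (1.054·73.97)²) = √(13429.12927 + 6078.44455) = 139.670 km
R6: √((0.135·111.32)² + (1.432·73.97)²) = √(225.84680 + 11220.11410) = 106.986 km
R7: √((0.909·111.32)² + (0.095·73.97)²) = √(10239.39181 + 49.38084) = 101.434 km
R8: √((1.051·111.32)² + (1.548·73.97)²) = √(13688.37289 + 13111.52327) = 163.707 km
R9: √((0.592·111.32)² + (1.575·73.97)²) = √(4342.99979 + 13572.89076) = 133.850 km
R10: √((0.325·111.32)² + (1.305·73.97)²) = √(1308.92004 + 9318.20500) = 103.088 km
R11: √((-0.967·111.32)² + (0.838·73.97)²) = √(11587.75604 + 3842.37081) = 124.218 km
R12: √((-0.704·111.32)² + (-0.238·73.97)²) = √(6141.74405 + 309.93110) = 80.322 km
R13: √((1.354·111.32)² + (0.290·73.97)²) = √(22718.71294 + 460.15827) = 152.246 km
Sorted: R4 (64.231 km) < R2 (74.036 km) < R12 (80.322 km) < R7 (101.434 km) < R10 (103.088 km) < …

R4, R2, R12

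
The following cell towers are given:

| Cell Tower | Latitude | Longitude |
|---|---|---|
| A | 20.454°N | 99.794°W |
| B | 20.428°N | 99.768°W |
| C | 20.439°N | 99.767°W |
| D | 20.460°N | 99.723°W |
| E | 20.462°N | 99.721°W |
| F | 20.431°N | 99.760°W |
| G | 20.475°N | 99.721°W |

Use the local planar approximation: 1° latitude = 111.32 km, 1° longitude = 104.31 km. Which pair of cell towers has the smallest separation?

Pairwise distances:
A–B: 3.966 km
A–C: 3.274 km
A–D: 7.436 km
A–E: 7.667 km
A–F: 4.374 km
A–G: 7.965 km
B–C: 1.229 km
B–D: 5.893 km
B–E: 6.194 km
B–F: 0.899 km
B–G: 7.170 km
C–D: 5.151 km
C–E: 5.439 km
C–F: 1.152 km
C–G: 6.252 km
D–E: 0.305 km
D–F: 5.032 km
D–G: 1.683 km
E–F: 5.335 km
E–G: 1.447 km
F–G: 6.367 km
Closest pair: D–E at 0.305 km.

D and E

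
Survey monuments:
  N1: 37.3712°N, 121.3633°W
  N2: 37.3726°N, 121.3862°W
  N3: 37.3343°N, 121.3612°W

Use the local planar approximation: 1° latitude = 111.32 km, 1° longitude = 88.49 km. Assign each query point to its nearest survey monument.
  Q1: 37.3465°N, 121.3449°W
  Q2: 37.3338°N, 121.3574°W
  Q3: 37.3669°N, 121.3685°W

Q1 at 37.3465°N, 121.3449°W:
  N1: √((0.0247·111.32)² + (-0.0184·88.49)²) = √(7.560322 + 2.651087) = 3.1955 km
  N2: √((0.0261·111.32)² + (-0.0413·88.49)²) = √(8.441651 + 13.356372) = 4.6688 km
  N3: √((-0.0122·111.32)² + (-0.0163·88.49)²) = √(1.844446 + 2.080480) = 1.9811 km
  → nearest: N3 (1.9811 km)
Q2 at 37.3338°N, 121.3574°W:
  N1: √((0.0374·111.32)² + (-0.0059·88.49)²) = √(17.333633 + 0.272579) = 4.1960 km
  N2: √((0.0388·111.32)² + (-0.0288·88.49)²) = √(18.655627 + 6.494913) = 5.0150 km
  N3: √((0.0005·111.32)² + (-0.0038·88.49)²) = √(0.003098 + 0.113072) = 0.3408 km
  → nearest: N3 (0.3408 km)
Q3 at 37.3669°N, 121.3685°W:
  N1: √((0.0043·111.32)² + (0.0052·88.49)²) = √(0.229131 + 0.211736) = 0.6640 km
  N2: √((0.0057·111.32)² + (-0.0177·88.49)²) = √(0.402621 + 2.453211) = 1.6899 km
  N3: √((-0.0326·111.32)² + (0.0073·88.49)²) = √(13.169873 + 0.417286) = 3.6861 km
  → nearest: N1 (0.6640 km)

Q1→N3; Q2→N3; Q3→N1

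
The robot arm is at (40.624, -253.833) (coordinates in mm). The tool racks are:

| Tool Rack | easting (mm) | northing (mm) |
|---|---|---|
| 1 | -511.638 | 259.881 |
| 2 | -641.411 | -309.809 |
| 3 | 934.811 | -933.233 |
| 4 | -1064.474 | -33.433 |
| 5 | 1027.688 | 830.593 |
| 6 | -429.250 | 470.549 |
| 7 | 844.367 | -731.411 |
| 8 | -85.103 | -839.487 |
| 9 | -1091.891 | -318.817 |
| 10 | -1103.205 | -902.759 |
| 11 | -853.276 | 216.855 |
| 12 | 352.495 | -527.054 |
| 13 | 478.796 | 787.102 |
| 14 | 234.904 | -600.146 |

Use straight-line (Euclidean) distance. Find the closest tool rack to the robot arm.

14

Distances from (40.624, -253.833):
1: √((-552.262)² + (513.714)²) = √(304993.31664 + 263902.07380) = 754.252 mm
2: √((-682.035)² + (-55.976)²) = √(465171.74122 + 3133.31258) = 684.328 mm
3: √((894.187)² + (-679.400)²) = √(799570.39097 + 461584.36000) = 1123.011 mm
4: √((-1105.098)² + (220.400)²) = √(1221241.58960 + 48576.16000) = 1126.862 mm
5: √((987.064)² + (1084.426)²) = √(974295.34010 + 1175979.74948) = 1466.382 mm
6: √((-469.874)² + (724.382)²) = √(220781.57588 + 524729.28192) = 863.430 mm
7: √((803.743)² + (-477.578)²) = √(646002.81005 + 228080.74608) = 934.924 mm
8: √((-125.727)² + (-585.654)²) = √(15807.27853 + 342990.60772) = 598.997 mm
9: √((-1132.515)² + (-64.984)²) = √(1282590.22523 + 4222.92026) = 1134.378 mm
10: √((-1143.829)² + (-648.926)²) = √(1308344.78124 + 421104.95348) = 1315.085 mm
11: √((-893.900)² + (470.688)²) = √(799057.21000 + 221547.19334) = 1010.250 mm
12: √((311.871)² + (-273.221)²) = √(97263.52064 + 74649.71484) = 414.624 mm
13: √((438.172)² + (1040.935)²) = √(191994.70158 + 1083545.67422) = 1129.398 mm
14: √((194.280)² + (-346.313)²) = √(37744.71840 + 119932.69397) = 397.086 mm
Minimum: 14 at 397.086 mm.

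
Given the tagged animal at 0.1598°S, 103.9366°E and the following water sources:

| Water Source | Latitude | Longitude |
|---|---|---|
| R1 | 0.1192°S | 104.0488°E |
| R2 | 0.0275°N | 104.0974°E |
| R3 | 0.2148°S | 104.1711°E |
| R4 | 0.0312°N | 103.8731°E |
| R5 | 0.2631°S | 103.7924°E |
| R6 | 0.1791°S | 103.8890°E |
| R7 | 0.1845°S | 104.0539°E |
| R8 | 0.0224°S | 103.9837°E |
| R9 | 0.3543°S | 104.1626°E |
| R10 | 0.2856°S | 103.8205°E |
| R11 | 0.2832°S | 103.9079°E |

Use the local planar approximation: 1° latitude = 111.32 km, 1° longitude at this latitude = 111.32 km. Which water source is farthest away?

R9

Distances from 0.1598°S, 103.9366°E:
R1: 13.2827 km
R2: 27.4800 km
R3: 26.8129 km
R4: 22.4064 km
R5: 19.7462 km
R6: 5.7178 km
R7: 13.3442 km
R8: 16.1691 km
R9: 33.1925 km
R10: 19.0565 km
R11: 14.1035 km
Maximum: R9 at 33.1925 km.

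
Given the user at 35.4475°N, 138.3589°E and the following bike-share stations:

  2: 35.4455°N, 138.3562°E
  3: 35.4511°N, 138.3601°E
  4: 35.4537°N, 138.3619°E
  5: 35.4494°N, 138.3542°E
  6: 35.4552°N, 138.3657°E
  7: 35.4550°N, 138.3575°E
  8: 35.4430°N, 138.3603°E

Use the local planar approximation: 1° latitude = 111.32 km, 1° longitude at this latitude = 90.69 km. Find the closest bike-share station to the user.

Distances from 35.4475°N, 138.3589°E:
2: √((-0.0020·111.32)² + (-0.0027·90.69)²) = √(0.049569 + 0.059958) = 0.3309 km
3: √((0.0036·111.32)² + (0.0012·90.69)²) = √(0.160602 + 0.011844) = 0.4153 km
4: √((0.0062·111.32)² + (0.0030·90.69)²) = √(0.476354 + 0.074022) = 0.7419 km
5: √((0.0019·111.32)² + (-0.0047·90.69)²) = √(0.044736 + 0.181683) = 0.4758 km
6: √((0.0077·111.32)² + (0.0068·90.69)²) = √(0.734730 + 0.380309) = 1.0560 km
7: √((0.0075·111.32)² + (-0.0014·90.69)²) = √(0.697058 + 0.016120) = 0.8445 km
8: √((-0.0045·111.32)² + (0.0014·90.69)²) = √(0.250941 + 0.016120) = 0.5168 km
Minimum: 2 at 0.3309 km.

2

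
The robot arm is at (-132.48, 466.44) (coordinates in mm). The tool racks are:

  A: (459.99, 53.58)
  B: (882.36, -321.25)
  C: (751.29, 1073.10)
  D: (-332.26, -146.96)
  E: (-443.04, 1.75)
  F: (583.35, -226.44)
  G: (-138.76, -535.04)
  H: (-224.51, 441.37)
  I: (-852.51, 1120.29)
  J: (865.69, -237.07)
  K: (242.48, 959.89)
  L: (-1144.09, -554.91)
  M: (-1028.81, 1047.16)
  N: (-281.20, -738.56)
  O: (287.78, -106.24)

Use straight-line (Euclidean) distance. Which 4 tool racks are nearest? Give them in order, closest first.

Distances from (-132.48, 466.44):
A: √((592.47)² + (-412.86)²) = √(351020.7009 + 170453.3796) = 722.13 mm
B: √((1014.84)² + (-787.69)²) = √(1029900.2256 + 620455.5361) = 1284.66 mm
C: √((883.77)² + (606.66)²) = √(781049.4129 + 368036.3556) = 1071.95 mm
D: √((-199.78)² + (-613.40)²) = √(39912.0484 + 376259.5600) = 645.11 mm
E: √((-310.56)² + (-464.69)²) = √(96447.5136 + 215936.7961) = 558.91 mm
F: √((715.83)² + (-692.88)²) = √(512412.5889 + 480082.6944) = 996.24 mm
G: √((-6.28)² + (-1001.48)²) = √(39.4384 + 1002962.1904) = 1001.50 mm
H: √((-92.03)² + (-25.07)²) = √(8469.5209 + 628.5049) = 95.38 mm
I: √((-720.03)² + (653.85)²) = √(518443.2009 + 427519.8225) = 972.61 mm
J: √((998.17)² + (-703.51)²) = √(996343.3489 + 494926.3201) = 1221.18 mm
K: √((374.96)² + (493.45)²) = √(140595.0016 + 243492.9025) = 619.75 mm
L: √((-1011.61)² + (-1021.35)²) = √(1023354.7921 + 1043155.8225) = 1437.54 mm
M: √((-896.33)² + (580.72)²) = √(803407.4689 + 337235.7184) = 1068.01 mm
N: √((-148.72)² + (-1205.00)²) = √(22117.6384 + 1452025.0000) = 1214.14 mm
O: √((420.26)² + (-572.68)²) = √(176618.4676 + 327962.3824) = 710.34 mm
Sorted: H (95.38 mm) < E (558.91 mm) < K (619.75 mm) < D (645.11 mm) < O (710.34 mm) < A (722.13 mm) < …

H, E, K, D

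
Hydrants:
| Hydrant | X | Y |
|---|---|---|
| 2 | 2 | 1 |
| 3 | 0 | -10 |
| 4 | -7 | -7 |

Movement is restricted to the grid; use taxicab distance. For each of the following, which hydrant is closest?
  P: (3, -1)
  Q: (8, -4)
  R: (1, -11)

P→2; Q→2; R→3

P at (3, -1):
  2: |-1| + |2| = 1 + 2 = 3
  3: |-3| + |-9| = 3 + 9 = 12
  4: |-10| + |-6| = 10 + 6 = 16
  → nearest: 2 (3)
Q at (8, -4):
  2: |-6| + |5| = 6 + 5 = 11
  3: |-8| + |-6| = 8 + 6 = 14
  4: |-15| + |-3| = 15 + 3 = 18
  → nearest: 2 (11)
R at (1, -11):
  2: |1| + |12| = 1 + 12 = 13
  3: |-1| + |1| = 1 + 1 = 2
  4: |-8| + |4| = 8 + 4 = 12
  → nearest: 3 (2)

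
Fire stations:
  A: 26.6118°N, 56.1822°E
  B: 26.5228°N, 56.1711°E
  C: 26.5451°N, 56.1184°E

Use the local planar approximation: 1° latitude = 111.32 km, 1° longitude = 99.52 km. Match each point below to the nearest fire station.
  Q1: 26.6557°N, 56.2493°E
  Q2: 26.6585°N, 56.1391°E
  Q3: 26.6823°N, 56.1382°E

Q1 at 26.6557°N, 56.2493°E:
  A: 8.2750 km
  B: 16.7165 km
  C: 17.9246 km
  → nearest: A (8.2750 km)
Q2 at 26.6585°N, 56.1391°E:
  A: 6.7397 km
  B: 15.4382 km
  C: 12.7907 km
  → nearest: A (6.7397 km)
Q3 at 26.6823°N, 56.1382°E:
  A: 8.9870 km
  B: 18.0549 km
  C: 15.3997 km
  → nearest: A (8.9870 km)

Q1→A; Q2→A; Q3→A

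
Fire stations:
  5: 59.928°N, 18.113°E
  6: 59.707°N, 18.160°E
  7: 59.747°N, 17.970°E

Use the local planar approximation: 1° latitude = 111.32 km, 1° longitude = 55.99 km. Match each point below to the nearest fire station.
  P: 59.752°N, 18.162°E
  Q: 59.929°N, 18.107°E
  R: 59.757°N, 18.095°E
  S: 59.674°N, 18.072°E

P→6; Q→5; R→6; S→6

P at 59.752°N, 18.162°E:
  5: 19.783 km
  6: 5.011 km
  7: 10.764 km
  → nearest: 6 (5.011 km)
Q at 59.929°N, 18.107°E:
  5: 0.354 km
  6: 24.891 km
  7: 21.664 km
  → nearest: 5 (0.354 km)
R at 59.757°N, 18.095°E:
  5: 19.062 km
  6: 6.650 km
  7: 7.087 km
  → nearest: 6 (6.650 km)
S at 59.674°N, 18.072°E:
  5: 28.368 km
  6: 6.146 km
  7: 9.932 km
  → nearest: 6 (6.146 km)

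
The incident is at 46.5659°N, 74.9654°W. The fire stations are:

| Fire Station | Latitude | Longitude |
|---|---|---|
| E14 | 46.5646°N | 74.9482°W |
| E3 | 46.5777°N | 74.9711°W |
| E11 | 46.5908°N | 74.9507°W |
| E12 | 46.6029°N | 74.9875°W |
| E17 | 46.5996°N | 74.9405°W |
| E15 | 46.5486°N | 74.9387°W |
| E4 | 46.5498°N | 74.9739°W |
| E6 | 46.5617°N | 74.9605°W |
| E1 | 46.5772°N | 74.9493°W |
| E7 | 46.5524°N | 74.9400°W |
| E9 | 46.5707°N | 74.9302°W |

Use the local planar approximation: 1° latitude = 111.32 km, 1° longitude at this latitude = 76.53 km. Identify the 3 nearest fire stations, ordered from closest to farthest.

Distances from 46.5659°N, 74.9654°W:
E14: √((-0.0013·111.32)² + (0.0172·76.53)²) = √(0.020943 + 1.732688) = 1.3242 km
E3: √((0.0118·111.32)² + (-0.0057·76.53)²) = √(1.725482 + 0.190289) = 1.3841 km
E11: √((0.0249·111.32)² + (0.0147·76.53)²) = √(7.683252 + 1.265605) = 2.9915 km
E12: √((0.0370·111.32)² + (-0.0221·76.53)²) = √(16.964843 + 2.860540) = 4.4526 km
E17: √((0.0337·111.32)² + (0.0249·76.53)²) = √(14.073632 + 3.631300) = 4.2077 km
E15: √((-0.0173·111.32)² + (0.0267·76.53)²) = √(3.708844 + 4.175283) = 2.8079 km
E4: √((-0.0161·111.32)² + (-0.0085·76.53)²) = √(3.212167 + 0.423157) = 1.9067 km
E6: √((-0.0042·111.32)² + (0.0049·76.53)²) = √(0.218597 + 0.140623) = 0.5993 km
E1: √((0.0113·111.32)² + (0.0161·76.53)²) = √(1.582353 + 1.518152) = 1.7608 km
E7: √((-0.0135·111.32)² + (0.0254·76.53)²) = √(2.258468 + 3.778599) = 2.4570 km
E9: √((0.0048·111.32)² + (0.0352·76.53)²) = √(0.285515 + 7.256860) = 2.7463 km
Sorted: E6 (0.5993 km) < E14 (1.3242 km) < E3 (1.3841 km) < E1 (1.7608 km) < E4 (1.9067 km) < …

E6, E14, E3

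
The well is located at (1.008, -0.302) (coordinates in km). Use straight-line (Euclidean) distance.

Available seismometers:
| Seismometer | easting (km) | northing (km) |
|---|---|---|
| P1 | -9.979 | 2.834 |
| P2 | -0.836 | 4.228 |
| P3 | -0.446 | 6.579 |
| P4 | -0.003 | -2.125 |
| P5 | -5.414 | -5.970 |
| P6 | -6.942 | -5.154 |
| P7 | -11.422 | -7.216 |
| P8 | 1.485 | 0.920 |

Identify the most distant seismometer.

Distances from (1.008, -0.302):
P1: 11.426 km
P2: 4.891 km
P3: 7.033 km
P4: 2.085 km
P5: 8.566 km
P6: 9.314 km
P7: 14.224 km
P8: 1.312 km
Maximum: P7 at 14.224 km.

P7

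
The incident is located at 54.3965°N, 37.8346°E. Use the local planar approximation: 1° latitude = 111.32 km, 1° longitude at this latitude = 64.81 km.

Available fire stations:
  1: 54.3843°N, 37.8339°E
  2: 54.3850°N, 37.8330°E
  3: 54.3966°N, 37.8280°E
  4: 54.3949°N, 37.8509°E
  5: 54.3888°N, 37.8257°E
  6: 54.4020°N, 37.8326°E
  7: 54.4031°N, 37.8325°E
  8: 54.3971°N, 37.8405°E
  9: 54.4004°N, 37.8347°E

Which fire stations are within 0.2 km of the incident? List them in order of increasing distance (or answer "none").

Distances from 54.3965°N, 37.8346°E:
1: 1.3589 km
2: 1.2844 km
3: 0.4279 km
4: 1.0713 km
5: 1.0332 km
6: 0.6258 km
7: 0.7472 km
8: 0.3882 km
9: 0.4342 km
Threshold 0.2 km: none within range.

none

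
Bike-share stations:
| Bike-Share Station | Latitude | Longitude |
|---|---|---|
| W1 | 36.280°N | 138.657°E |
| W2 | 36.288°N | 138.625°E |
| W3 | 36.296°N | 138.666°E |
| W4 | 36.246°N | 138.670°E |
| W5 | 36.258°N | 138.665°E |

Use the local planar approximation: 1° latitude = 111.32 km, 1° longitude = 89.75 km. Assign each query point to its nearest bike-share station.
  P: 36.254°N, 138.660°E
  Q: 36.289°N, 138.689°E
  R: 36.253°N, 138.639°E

P→W5; Q→W3; R→W5

P at 36.254°N, 138.660°E:
  W1: 2.907 km
  W2: 4.919 km
  W3: 4.706 km
  W4: 1.264 km
  W5: 0.632 km
  → nearest: W5 (0.632 km)
Q at 36.289°N, 138.689°E:
  W1: 3.042 km
  W2: 5.745 km
  W3: 2.206 km
  W4: 5.081 km
  W5: 4.068 km
  → nearest: W3 (2.206 km)
R at 36.253°N, 138.639°E:
  W1: 3.412 km
  W2: 4.094 km
  W3: 5.365 km
  W4: 2.889 km
  W5: 2.399 km
  → nearest: W5 (2.399 km)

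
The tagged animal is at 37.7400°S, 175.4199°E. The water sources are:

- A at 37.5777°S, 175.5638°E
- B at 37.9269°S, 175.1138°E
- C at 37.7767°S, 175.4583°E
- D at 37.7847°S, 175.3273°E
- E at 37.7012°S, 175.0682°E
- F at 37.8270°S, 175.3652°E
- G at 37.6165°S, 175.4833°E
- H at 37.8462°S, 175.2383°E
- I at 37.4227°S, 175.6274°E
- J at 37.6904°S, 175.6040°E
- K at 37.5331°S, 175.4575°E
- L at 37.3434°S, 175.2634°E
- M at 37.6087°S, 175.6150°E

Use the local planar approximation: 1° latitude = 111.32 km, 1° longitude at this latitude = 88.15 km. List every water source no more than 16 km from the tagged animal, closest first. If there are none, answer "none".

Distances from 37.7400°S, 175.4199°E:
A: √((0.1623·111.32)² + (0.1439·88.15)²) = √(326.425017 + 160.903770) = 22.0755 km
B: √((-0.1869·111.32)² + (-0.3061·88.15)²) = √(432.877485 + 728.066909) = 34.0726 km
C: √((-0.0367·111.32)² + (0.0384·88.15)²) = √(16.690853 + 11.457954) = 5.3055 km
D: √((-0.0447·111.32)² + (-0.0926·88.15)²) = √(24.760616 + 66.629508) = 9.5598 km
E: √((0.0388·111.32)² + (-0.3517·88.15)²) = √(18.655627 + 961.146016) = 31.3018 km
F: √((-0.0870·111.32)² + (-0.0547·88.15)²) = √(93.796126 + 23.249803) = 10.8188 km
G: √((0.1235·111.32)² + (0.0634·88.15)²) = √(189.008054 + 31.233679) = 14.8405 km
H: √((-0.1062·111.32)² + (-0.1816·88.15)²) = √(139.764035 + 256.257345) = 19.9003 km
I: √((0.3173·111.32)² + (0.2075·88.15)²) = √(1247.632098 + 334.565254) = 39.7768 km
J: √((0.0496·111.32)² + (0.1841·88.15)²) = √(30.486653 + 263.361453) = 17.1420 km
K: √((0.2069·111.32)² + (0.0376·88.15)²) = √(530.477999 + 10.985513) = 23.2694 km
L: √((0.3966·111.32)² + (-0.1565·88.15)²) = √(1949.179410 + 190.315130) = 46.2547 km
M: √((0.1313·111.32)² + (0.1951·88.15)²) = √(213.636693 + 295.773440) = 22.5701 km
Threshold 16 km: C (5.3055 km), D (9.5598 km), F (10.8188 km), G (14.8405 km) are within range.

C, D, F, G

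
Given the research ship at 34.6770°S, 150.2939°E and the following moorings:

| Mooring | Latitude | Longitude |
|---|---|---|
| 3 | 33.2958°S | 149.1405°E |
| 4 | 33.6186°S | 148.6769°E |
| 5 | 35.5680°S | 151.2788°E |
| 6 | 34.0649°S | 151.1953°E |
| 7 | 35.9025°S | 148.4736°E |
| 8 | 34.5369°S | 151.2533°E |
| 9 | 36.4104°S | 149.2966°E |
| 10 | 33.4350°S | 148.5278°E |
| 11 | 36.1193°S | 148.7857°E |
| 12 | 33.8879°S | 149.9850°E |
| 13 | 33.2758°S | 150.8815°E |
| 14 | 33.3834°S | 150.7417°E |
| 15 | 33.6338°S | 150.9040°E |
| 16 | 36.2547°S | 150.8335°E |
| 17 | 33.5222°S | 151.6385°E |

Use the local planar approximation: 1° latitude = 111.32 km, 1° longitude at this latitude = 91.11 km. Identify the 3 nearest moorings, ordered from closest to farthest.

8, 12, 6

Distances from 34.6770°S, 150.2939°E:
3: √((1.3812·111.32)² + (-1.1534·91.11)²) = √(23640.656607 + 11043.124983) = 186.2358 km
4: √((1.0584·111.32)² + (-1.6170·91.11)²) = √(13881.808778 + 21704.617321) = 188.6436 km
5: √((-0.8910·111.32)² + (0.9849·91.11)²) = √(9837.886401 + 8052.233649) = 133.7540 km
6: √((0.6121·111.32)² + (0.9014·91.11)²) = √(4642.919505 + 6744.770872) = 106.7131 km
7: √((-1.2255·111.32)² + (-1.8203·91.11)²) = √(18611.142161 + 27505.404202) = 214.7476 km
8: √((0.1401·111.32)² + (0.9594·91.11)²) = √(243.233095 + 7640.671383) = 88.7914 km
9: √((-1.7334·111.32)² + (-0.9973·91.11)²) = √(37234.367405 + 8256.267041) = 213.2853 km
10: √((1.2420·111.32)² + (-1.7661·91.11)²) = √(19115.672749 + 25891.825676) = 212.1497 km
11: √((-1.4423·111.32)² + (-1.5082·91.11)²) = √(25778.497586 + 18882.085776) = 211.3305 km
12: √((0.7891·111.32)² + (-0.3089·91.11)²) = √(7716.324483 + 792.077925) = 92.2410 km
13: √((1.4012·111.32)² + (0.5876·91.11)²) = √(24330.254547 + 2866.128565) = 164.9133 km
14: √((1.2936·111.32)² + (0.4478·91.11)²) = √(20737.022989 + 1664.563134) = 149.6716 km
15: √((1.0432·111.32)² + (0.6101·91.11)²) = √(13485.950215 + 3089.826853) = 128.7469 km
16: √((-1.5777·111.32)² + (0.5396·91.11)²) = √(30845.743751 + 2416.996243) = 182.3808 km
17: √((1.1548·111.32)² + (1.3446·91.11)²) = √(16525.703091 + 15007.844012) = 177.5769 km
Sorted: 8 (88.7914 km) < 12 (92.2410 km) < 6 (106.7131 km) < 15 (128.7469 km) < 5 (133.7540 km) < …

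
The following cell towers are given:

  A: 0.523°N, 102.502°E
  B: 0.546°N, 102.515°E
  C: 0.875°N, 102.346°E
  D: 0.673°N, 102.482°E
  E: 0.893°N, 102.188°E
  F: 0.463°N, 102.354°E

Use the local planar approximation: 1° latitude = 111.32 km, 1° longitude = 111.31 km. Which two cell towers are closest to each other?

A and B

Pairwise distances:
A–B: 2.941 km
A–C: 42.860 km
A–D: 16.846 km
A–E: 54.019 km
A–F: 17.776 km
B–C: 41.173 km
B–D: 14.607 km
B–E: 53.075 km
B–F: 20.163 km
C–D: 27.107 km
C–E: 17.701 km
C–F: 45.872 km
D–E: 40.874 km
D–F: 27.377 km
E–F: 51.310 km
Closest pair: A–B at 2.941 km.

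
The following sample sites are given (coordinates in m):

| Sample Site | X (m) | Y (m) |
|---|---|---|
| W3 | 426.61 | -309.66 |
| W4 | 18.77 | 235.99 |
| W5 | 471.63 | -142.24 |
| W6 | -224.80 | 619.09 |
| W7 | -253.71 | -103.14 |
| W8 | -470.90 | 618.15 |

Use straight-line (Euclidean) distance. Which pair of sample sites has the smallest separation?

W3 and W5

Pairwise distances:
W3–W5: 173.37 m
W6–W8: 246.10 m
W4–W7: 435.03 m
W4–W6: 453.97 m
W4–W5: 590.03 m
W4–W8: 621.15 m
W3–W4: 681.22 m
W3–W7: 710.98 m
W6–W7: 722.81 m
W5–W7: 726.39 m
W7–W8: 753.28 m
W5–W6: 1031.81 m
W3–W6: 1134.42 m
W5–W8: 1211.01 m
W3–W8: 1290.87 m
Closest pair: W3–W5 at 173.37 m.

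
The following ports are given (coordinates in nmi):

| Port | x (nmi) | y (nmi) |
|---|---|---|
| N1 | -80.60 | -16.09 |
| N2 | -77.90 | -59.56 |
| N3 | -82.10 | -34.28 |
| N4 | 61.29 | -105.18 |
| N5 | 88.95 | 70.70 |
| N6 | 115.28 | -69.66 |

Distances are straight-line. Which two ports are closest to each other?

Pairwise distances:
N1–N3: 18.25 nmi
N2–N3: 25.63 nmi
N1–N2: 43.55 nmi
N4–N6: 64.63 nmi
N5–N6: 142.81 nmi
N2–N4: 146.48 nmi
N3–N4: 159.96 nmi
N1–N4: 167.54 nmi
N4–N5: 178.04 nmi
N1–N5: 190.47 nmi
N2–N6: 193.44 nmi
N3–N6: 200.53 nmi
N3–N5: 200.70 nmi
N1–N6: 203.07 nmi
N2–N5: 211.68 nmi
Closest pair: N1–N3 at 18.25 nmi.

N1 and N3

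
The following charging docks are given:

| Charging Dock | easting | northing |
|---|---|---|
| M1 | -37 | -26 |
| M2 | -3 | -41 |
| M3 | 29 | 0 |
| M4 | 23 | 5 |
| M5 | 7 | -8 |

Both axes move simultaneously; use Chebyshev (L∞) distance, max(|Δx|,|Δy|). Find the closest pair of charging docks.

Pairwise distances:
M1–M2: 34
M1–M3: 66
M1–M4: 60
M1–M5: 44
M2–M3: 41
M2–M4: 46
M2–M5: 33
M3–M4: 6
M3–M5: 22
M4–M5: 16
Closest pair: M3–M4 at 6.

M3 and M4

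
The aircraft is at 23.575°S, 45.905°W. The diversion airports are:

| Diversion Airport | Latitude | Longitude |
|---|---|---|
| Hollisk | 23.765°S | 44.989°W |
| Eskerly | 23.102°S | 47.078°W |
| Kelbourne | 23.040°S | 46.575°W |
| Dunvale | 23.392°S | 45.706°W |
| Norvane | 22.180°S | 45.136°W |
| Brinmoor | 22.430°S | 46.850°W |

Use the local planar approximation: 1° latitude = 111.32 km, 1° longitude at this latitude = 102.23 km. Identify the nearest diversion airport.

Dunvale

Distances from 23.575°S, 45.905°W:
Hollisk: √((-0.190·111.32)² + (0.916·102.23)²) = √(447.35634 + 8768.95152) = 96.002 km
Eskerly: √((0.473·111.32)² + (-1.173·102.23)²) = √(2772.48163 + 14379.79669) = 130.967 km
Kelbourne: √((0.535·111.32)² + (-0.670·102.23)²) = √(3546.94096 + 4691.44173) = 90.766 km
Dunvale: √((0.183·111.32)² + (0.199·102.23)²) = √(415.00046 + 413.86898) = 28.790 km
Norvane: √((1.395·111.32)² + (0.769·102.23)²) = √(24115.41891 + 6180.29779) = 174.057 km
Brinmoor: √((1.145·111.32)² + (-0.945·102.23)²) = √(16246.40849 + 9332.98007) = 159.936 km
Minimum: Dunvale at 28.790 km.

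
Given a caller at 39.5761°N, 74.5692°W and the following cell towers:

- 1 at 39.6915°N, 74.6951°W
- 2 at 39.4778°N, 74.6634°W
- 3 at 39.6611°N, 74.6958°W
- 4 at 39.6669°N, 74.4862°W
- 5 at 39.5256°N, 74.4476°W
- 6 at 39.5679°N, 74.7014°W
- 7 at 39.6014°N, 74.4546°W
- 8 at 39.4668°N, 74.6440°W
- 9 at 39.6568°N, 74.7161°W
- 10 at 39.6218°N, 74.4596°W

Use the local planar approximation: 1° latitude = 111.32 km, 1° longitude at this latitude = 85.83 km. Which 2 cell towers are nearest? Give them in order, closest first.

7, 10

Distances from 39.5761°N, 74.5692°W:
1: √((0.1154·111.32)² + (-0.1259·85.83)²) = √(165.028143 + 116.769571) = 16.7868 km
2: √((-0.0983·111.32)² + (-0.0942·85.83)²) = √(119.743909 + 65.370233) = 13.6057 km
3: √((0.0850·111.32)² + (-0.1266·85.83)²) = √(89.533229 + 118.071651) = 14.4085 km
4: √((0.0908·111.32)² + (0.0830·85.83)²) = √(102.168753 + 50.749809) = 12.3660 km
5: √((-0.0505·111.32)² + (0.1216·85.83)²) = √(31.603061 + 108.929466) = 11.8546 km
6: √((-0.0082·111.32)² + (-0.1322·85.83)²) = √(0.833248 + 128.748191) = 11.3834 km
7: √((0.0253·111.32)² + (0.1146·85.83)²) = √(7.932086 + 96.749217) = 10.2314 km
8: √((-0.1093·111.32)² + (-0.0748·85.83)²) = √(148.042605 + 41.217479) = 13.7572 km
9: √((0.0807·111.32)² + (-0.1469·85.83)²) = √(80.703703 + 158.972431) = 15.4815 km
10: √((0.0457·111.32)² + (0.1096·85.83)²) = √(25.880865 + 88.491047) = 10.6945 km
Sorted: 7 (10.2314 km) < 10 (10.6945 km) < 6 (11.3834 km) < 5 (11.8546 km) < …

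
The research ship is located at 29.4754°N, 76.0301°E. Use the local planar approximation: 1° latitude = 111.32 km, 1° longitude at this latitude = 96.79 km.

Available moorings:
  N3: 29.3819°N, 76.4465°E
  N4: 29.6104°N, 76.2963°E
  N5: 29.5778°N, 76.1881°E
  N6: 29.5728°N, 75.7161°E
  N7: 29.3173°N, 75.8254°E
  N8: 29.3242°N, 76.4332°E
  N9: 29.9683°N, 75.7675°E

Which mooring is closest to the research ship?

N5

Distances from 29.4754°N, 76.0301°E:
N3: √((-0.0935·111.32)² + (0.4164·96.79)²) = √(108.335207 + 1624.360505) = 41.6257 km
N4: √((0.1350·111.32)² + (0.2662·96.79)²) = √(225.846795 + 663.860887) = 29.8280 km
N5: √((0.1024·111.32)² + (0.1580·96.79)²) = √(129.941031 + 233.870344) = 19.0738 km
N6: √((0.0974·111.32)² + (-0.3140·96.79)²) = √(117.561281 + 923.677311) = 32.2682 km
N7: √((-0.1581·111.32)² + (-0.2047·96.79)²) = √(309.749158 + 392.551522) = 26.5010 km
N8: √((-0.1512·111.32)² + (0.4031·96.79)²) = √(283.302220 + 1522.252080) = 42.4918 km
N9: √((0.4929·111.32)² + (-0.2626·96.79)²) = √(3010.676077 + 646.026634) = 60.4707 km
Minimum: N5 at 19.0738 km.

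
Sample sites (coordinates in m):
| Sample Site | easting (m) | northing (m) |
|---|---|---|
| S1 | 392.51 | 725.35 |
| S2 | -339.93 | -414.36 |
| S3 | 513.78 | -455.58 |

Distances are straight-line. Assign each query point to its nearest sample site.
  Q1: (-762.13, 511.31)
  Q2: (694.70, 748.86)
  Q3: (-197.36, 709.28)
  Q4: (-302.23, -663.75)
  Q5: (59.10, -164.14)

Q1→S2; Q2→S1; Q3→S1; Q4→S2; Q5→S2

Q1 at (-762.13, 511.31):
  S1: √((1154.64)² + (214.04)²) = √(1333193.5296 + 45813.1216) = 1174.31 m
  S2: √((422.20)² + (-925.67)²) = √(178252.8400 + 856864.9489) = 1017.41 m
  S3: √((1275.91)² + (-966.89)²) = √(1627946.3281 + 934876.2721) = 1600.88 m
  → nearest: S2 (1017.41 m)
Q2 at (694.70, 748.86):
  S1: √((-302.19)² + (-23.51)²) = √(91318.7961 + 552.7201) = 303.10 m
  S2: √((-1034.63)² + (-1163.22)²) = √(1070459.2369 + 1353080.7684) = 1556.77 m
  S3: √((-180.92)² + (-1204.44)²) = √(32732.0464 + 1450675.7136) = 1217.95 m
  → nearest: S1 (303.10 m)
Q3 at (-197.36, 709.28):
  S1: √((589.87)² + (16.07)²) = √(347946.6169 + 258.2449) = 590.09 m
  S2: √((-142.57)² + (-1123.64)²) = √(20326.2049 + 1262566.8496) = 1132.65 m
  S3: √((711.14)² + (-1164.86)²) = √(505720.0996 + 1356898.8196) = 1364.78 m
  → nearest: S1 (590.09 m)
Q4 at (-302.23, -663.75):
  S1: √((694.74)² + (1389.10)²) = √(482663.6676 + 1929598.8100) = 1553.15 m
  S2: √((-37.70)² + (249.39)²) = √(1421.2900 + 62195.3721) = 252.22 m
  S3: √((816.01)² + (208.17)²) = √(665872.3201 + 43334.7489) = 842.14 m
  → nearest: S2 (252.22 m)
Q5 at (59.10, -164.14):
  S1: √((333.41)² + (889.49)²) = √(111162.2281 + 791192.4601) = 949.92 m
  S2: √((-399.03)² + (-250.22)²) = √(159224.9409 + 62610.0484) = 470.99 m
  S3: √((454.68)² + (-291.44)²) = √(206733.9024 + 84937.2736) = 540.07 m
  → nearest: S2 (470.99 m)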